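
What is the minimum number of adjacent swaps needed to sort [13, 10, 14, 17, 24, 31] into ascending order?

1 swap

The minimum number of adjacent swaps to sort an array equals its inversion count, since every such swap removes exactly one inversion.
Count inversions — for each element, later elements that are smaller:
13: 10 → 1
10: none → 0
14: none → 0
17: none → 0
24: none → 0
31: none → 0
Total inversions: 1 + 0 + 0 + 0 + 0 + 0 = 1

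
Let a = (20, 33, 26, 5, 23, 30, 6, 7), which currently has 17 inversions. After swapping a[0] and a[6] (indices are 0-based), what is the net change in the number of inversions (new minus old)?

-1

Positions 0 and 6 hold 20 and 6; after swapping, the array is [6, 33, 26, 5, 23, 30, 20, 7].
Sweep left to right; for each value list the smaller values that follow it:
6 → 5 → 1
33 → 26, 5, 23, 30, 20, 7 → 6
26 → 5, 23, 20, 7 → 4
5 → none → 0
23 → 20, 7 → 2
30 → 20, 7 → 2
20 → 7 → 1
7 → none → 0
Sum: 1 + 6 + 4 + 0 + 2 + 2 + 1 + 0 = 16
Change: 16 − 17 = -1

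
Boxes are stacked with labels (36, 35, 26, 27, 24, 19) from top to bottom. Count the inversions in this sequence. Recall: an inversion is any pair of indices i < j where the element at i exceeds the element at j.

Inversions: 14

Sweep left to right; for each value list the smaller values that follow it:
36: 5
35: 4
26: 2
27: 2
24: 1
19: 0
Sum: 5 + 4 + 2 + 2 + 1 + 0 = 14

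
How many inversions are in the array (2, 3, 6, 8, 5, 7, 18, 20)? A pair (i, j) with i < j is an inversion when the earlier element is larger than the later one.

Count, for each position, how many later elements it exceeds:
2 → none → 0
3 → none → 0
6 → 5 → 1
8 → 5, 7 → 2
5 → none → 0
7 → none → 0
18 → none → 0
20 → none → 0
Sum: 0 + 0 + 1 + 2 + 0 + 0 + 0 + 0 = 3

3 inversions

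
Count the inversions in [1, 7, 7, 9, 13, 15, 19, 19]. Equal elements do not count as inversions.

Count, for each position, how many later elements it exceeds:
1 → none → 0
7 → none → 0
7 → none → 0
9 → none → 0
13 → none → 0
15 → none → 0
19 → none → 0
19 → none → 0
Sum: 0 + 0 + 0 + 0 + 0 + 0 + 0 + 0 = 0

Inversions: 0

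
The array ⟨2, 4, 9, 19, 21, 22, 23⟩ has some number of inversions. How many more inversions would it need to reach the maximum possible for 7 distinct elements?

21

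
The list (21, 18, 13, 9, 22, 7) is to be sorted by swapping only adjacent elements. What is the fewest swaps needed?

Each adjacent swap fixes exactly one inversion, so the minimum swap count equals the number of inversions.
Count inversions — for each element, later elements that are smaller:
21: 18, 13, 9, 7 → 4
18: 13, 9, 7 → 3
13: 9, 7 → 2
9: 7 → 1
22: 7 → 1
7: none → 0
Total inversions: 4 + 3 + 2 + 1 + 1 + 0 = 11

Swaps: 11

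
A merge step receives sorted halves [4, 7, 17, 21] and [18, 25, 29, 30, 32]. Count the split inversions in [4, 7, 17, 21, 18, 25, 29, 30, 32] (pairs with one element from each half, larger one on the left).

1

Take each right-half value and tally the left-half values above it:
r = 18: 21 → 1
r = 25: none → 0
r = 29: none → 0
r = 30: none → 0
r = 32: none → 0
Cross-inversions: 1 + 0 + 0 + 0 + 0 = 1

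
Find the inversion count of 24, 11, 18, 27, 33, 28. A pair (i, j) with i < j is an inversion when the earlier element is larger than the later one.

3 inversions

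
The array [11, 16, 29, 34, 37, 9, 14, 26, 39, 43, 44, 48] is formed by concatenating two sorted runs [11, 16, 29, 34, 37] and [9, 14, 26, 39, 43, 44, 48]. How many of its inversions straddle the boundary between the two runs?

Take each right-half value and tally the left-half values above it:
r = 9: 11, 16, 29, 34, 37 → 5
r = 14: 16, 29, 34, 37 → 4
r = 26: 29, 34, 37 → 3
r = 39: none → 0
r = 43: none → 0
r = 44: none → 0
r = 48: none → 0
Cross-inversions: 5 + 4 + 3 + 0 + 0 + 0 + 0 = 12

There are 12 split inversions.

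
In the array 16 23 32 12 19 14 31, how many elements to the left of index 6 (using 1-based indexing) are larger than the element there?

The element at index 6 is 14.
Elements before it: 16, 23, 32, 12, 19
Those larger than 14: 16, 23, 32, 19

4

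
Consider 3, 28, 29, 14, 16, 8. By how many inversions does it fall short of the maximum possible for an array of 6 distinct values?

7

Maximum inversions for 6 distinct elements is C(6, 2) = 6·5/2 = 15.
Current inversions — for each element, count later smaller elements:
3: 0
28: 3
29: 3
14: 1
16: 1
8: 0
Current total: 0 + 3 + 3 + 1 + 1 + 0 = 8
Shortfall: 15 − 8 = 7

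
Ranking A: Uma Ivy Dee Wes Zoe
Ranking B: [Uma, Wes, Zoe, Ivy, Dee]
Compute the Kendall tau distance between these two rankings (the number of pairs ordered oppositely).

Assign each item its position (1..5) in the first ordering, then rewrite the second ordering as that position sequence:
positions: Uma→1, Ivy→2, Dee→3, Wes→4, Zoe→5
second ordering as positions: [1, 4, 5, 2, 3]
Discordant pairs = inversions in this position sequence.
1: 0
4: 2, 3 → 2
5: 2, 3 → 2
2: 0
3: 0
Total: 0 + 2 + 2 + 0 + 0 = 4

There are 4 discordant pairs.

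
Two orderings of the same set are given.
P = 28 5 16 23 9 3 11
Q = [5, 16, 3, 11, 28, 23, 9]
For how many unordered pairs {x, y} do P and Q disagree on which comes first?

8

Assign each item its position (1..7) in the first ordering, then rewrite the second ordering as that position sequence:
positions: 28→1, 5→2, 16→3, 23→4, 9→5, 3→6, 11→7
second ordering as positions: [2, 3, 6, 7, 1, 4, 5]
Discordant pairs = inversions in this position sequence.
2: 1 → 1
3: 1 → 1
6: 1, 4, 5 → 3
7: 1, 4, 5 → 3
1: 0
4: 0
5: 0
Total: 1 + 1 + 3 + 3 + 0 + 0 + 0 = 8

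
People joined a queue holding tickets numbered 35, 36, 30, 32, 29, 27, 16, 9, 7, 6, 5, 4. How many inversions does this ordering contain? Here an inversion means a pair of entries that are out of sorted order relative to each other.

64 inversions

Element-by-element contributions:
35: 10
36: 10
30: 8
32: 8
29: 7
27: 6
16: 5
9: 4
7: 3
6: 2
5: 1
4: 0
Sum: 10 + 10 + 8 + 8 + 7 + 6 + 5 + 4 + 3 + 2 + 1 + 0 = 64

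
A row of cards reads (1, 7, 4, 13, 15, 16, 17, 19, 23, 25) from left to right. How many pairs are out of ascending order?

1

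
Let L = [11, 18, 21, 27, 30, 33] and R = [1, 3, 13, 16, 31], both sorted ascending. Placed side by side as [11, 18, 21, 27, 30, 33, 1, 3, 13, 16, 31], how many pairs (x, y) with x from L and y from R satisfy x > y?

Split inversions: 23

Take each right-half value and tally the left-half values above it:
r = 1: 11, 18, 21, 27, 30, 33 → 6
r = 3: 11, 18, 21, 27, 30, 33 → 6
r = 13: 18, 21, 27, 30, 33 → 5
r = 16: 18, 21, 27, 30, 33 → 5
r = 31: 33 → 1
Cross-inversions: 6 + 6 + 5 + 5 + 1 = 23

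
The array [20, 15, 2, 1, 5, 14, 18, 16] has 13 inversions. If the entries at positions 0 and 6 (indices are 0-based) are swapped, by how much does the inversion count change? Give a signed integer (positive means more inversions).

-1

Positions 0 and 6 hold 20 and 18; after swapping, the array is [18, 15, 2, 1, 5, 14, 20, 16].
Element-by-element contributions:
18 → 15, 2, 1, 5, 14, 16 → 6
15 → 2, 1, 5, 14 → 4
2 → 1 → 1
1 → none → 0
5 → none → 0
14 → none → 0
20 → 16 → 1
16 → none → 0
Sum: 6 + 4 + 1 + 0 + 0 + 0 + 1 + 0 = 12
Change: 12 − 13 = -1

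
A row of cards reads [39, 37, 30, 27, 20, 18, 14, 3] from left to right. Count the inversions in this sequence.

28

Element-by-element contributions:
39: 7
37: 6
30: 5
27: 4
20: 3
18: 2
14: 1
3: 0
Sum: 7 + 6 + 5 + 4 + 3 + 2 + 1 + 0 = 28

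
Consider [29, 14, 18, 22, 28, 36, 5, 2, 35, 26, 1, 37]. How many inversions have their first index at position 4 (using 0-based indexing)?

4

The element at index 4 is 28.
Elements after it: 36, 5, 2, 35, 26, 1, 37
Those smaller than 28: 5, 2, 26, 1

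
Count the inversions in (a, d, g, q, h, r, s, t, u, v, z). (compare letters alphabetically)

For each element, count later entries that are smaller:
a → none → 0
d → none → 0
g → none → 0
q → h → 1
h → none → 0
r → none → 0
s → none → 0
t → none → 0
u → none → 0
v → none → 0
z → none → 0
Sum: 0 + 0 + 0 + 1 + 0 + 0 + 0 + 0 + 0 + 0 + 0 = 1

1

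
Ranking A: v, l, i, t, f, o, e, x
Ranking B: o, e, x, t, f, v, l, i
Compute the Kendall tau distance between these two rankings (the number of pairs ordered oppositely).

There are 21 discordant pairs.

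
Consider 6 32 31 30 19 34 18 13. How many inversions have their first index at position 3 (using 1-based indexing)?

4 such elements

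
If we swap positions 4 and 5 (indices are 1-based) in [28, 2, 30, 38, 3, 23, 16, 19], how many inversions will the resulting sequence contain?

14 inversions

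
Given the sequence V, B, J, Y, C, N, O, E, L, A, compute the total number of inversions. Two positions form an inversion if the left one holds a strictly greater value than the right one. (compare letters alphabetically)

Element-by-element contributions:
V → B, J, C, N, O, E, L, A → 8
B → A → 1
J → C, E, A → 3
Y → C, N, O, E, L, A → 6
C → A → 1
N → E, L, A → 3
O → E, L, A → 3
E → A → 1
L → A → 1
A → none → 0
Sum: 8 + 1 + 3 + 6 + 1 + 3 + 3 + 1 + 1 + 0 = 27

There are 27 inversions.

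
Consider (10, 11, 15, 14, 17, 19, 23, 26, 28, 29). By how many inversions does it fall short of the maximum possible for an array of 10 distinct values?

44

Maximum inversions for 10 distinct elements is C(10, 2) = 10·9/2 = 45.
Current inversions — for each element, count later smaller elements:
10: 0
11: 0
15: 1
14: 0
17: 0
19: 0
23: 0
26: 0
28: 0
29: 0
Current total: 0 + 0 + 1 + 0 + 0 + 0 + 0 + 0 + 0 + 0 = 1
Shortfall: 45 − 1 = 44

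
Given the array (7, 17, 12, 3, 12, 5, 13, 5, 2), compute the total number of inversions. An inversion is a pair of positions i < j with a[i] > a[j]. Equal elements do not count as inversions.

Count, for each position, how many later elements it exceeds:
7: 4
17: 7
12: 4
3: 1
12: 3
5: 1
13: 2
5: 1
2: 0
Sum: 4 + 7 + 4 + 1 + 3 + 1 + 2 + 1 + 0 = 23

23 inversions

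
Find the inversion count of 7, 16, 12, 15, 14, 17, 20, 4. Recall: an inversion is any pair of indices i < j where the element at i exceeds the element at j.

For each element, count later entries that are smaller:
7 → 4 → 1
16 → 12, 15, 14, 4 → 4
12 → 4 → 1
15 → 14, 4 → 2
14 → 4 → 1
17 → 4 → 1
20 → 4 → 1
4 → none → 0
Sum: 1 + 4 + 1 + 2 + 1 + 1 + 1 + 0 = 11

11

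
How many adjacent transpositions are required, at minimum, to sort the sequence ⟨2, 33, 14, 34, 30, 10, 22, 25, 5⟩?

The minimum number of adjacent swaps to sort an array equals its inversion count, since every such swap removes exactly one inversion.
Count inversions — for each element, later elements that are smaller:
2: none → 0
33: 14, 30, 10, 22, 25, 5 → 6
14: 10, 5 → 2
34: 30, 10, 22, 25, 5 → 5
30: 10, 22, 25, 5 → 4
10: 5 → 1
22: 5 → 1
25: 5 → 1
5: none → 0
Total inversions: 0 + 6 + 2 + 5 + 4 + 1 + 1 + 1 + 0 = 20

20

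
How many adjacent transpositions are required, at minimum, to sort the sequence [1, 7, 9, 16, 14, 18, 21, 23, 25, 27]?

1

The minimum number of adjacent swaps to sort an array equals its inversion count, since every such swap removes exactly one inversion.
Count inversions — for each element, later elements that are smaller:
1: none → 0
7: none → 0
9: none → 0
16: 14 → 1
14: none → 0
18: none → 0
21: none → 0
23: none → 0
25: none → 0
27: none → 0
Total inversions: 0 + 0 + 0 + 1 + 0 + 0 + 0 + 0 + 0 + 0 = 1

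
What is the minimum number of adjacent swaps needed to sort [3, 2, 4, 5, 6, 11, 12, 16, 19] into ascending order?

1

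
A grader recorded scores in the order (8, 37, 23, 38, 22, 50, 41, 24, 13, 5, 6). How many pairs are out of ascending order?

There are 34 inversions.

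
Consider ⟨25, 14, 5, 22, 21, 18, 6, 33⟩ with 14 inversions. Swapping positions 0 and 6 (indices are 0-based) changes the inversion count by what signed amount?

Positions 0 and 6 hold 25 and 6; after swapping, the array is [6, 14, 5, 22, 21, 18, 25, 33].
Sweep left to right; for each value list the smaller values that follow it:
6: 1
14: 1
5: 0
22: 2
21: 1
18: 0
25: 0
33: 0
Sum: 1 + 1 + 0 + 2 + 1 + 0 + 0 + 0 = 5
Change: 5 − 14 = -9

-9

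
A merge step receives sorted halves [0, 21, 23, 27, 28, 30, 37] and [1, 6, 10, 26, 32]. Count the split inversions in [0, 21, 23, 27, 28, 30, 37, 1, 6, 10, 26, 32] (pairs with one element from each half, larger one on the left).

For each element r of the right run, count left-run elements greater than r:
r = 1: 21, 23, 27, 28, 30, 37 → 6
r = 6: 21, 23, 27, 28, 30, 37 → 6
r = 10: 21, 23, 27, 28, 30, 37 → 6
r = 26: 27, 28, 30, 37 → 4
r = 32: 37 → 1
Cross-inversions: 6 + 6 + 6 + 4 + 1 = 23

23 cross-inversions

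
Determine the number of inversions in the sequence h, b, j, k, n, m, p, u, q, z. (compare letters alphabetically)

For each element, count later entries that are smaller:
h → b → 1
b → none → 0
j → none → 0
k → none → 0
n → m → 1
m → none → 0
p → none → 0
u → q → 1
q → none → 0
z → none → 0
Sum: 1 + 0 + 0 + 0 + 1 + 0 + 0 + 1 + 0 + 0 = 3

3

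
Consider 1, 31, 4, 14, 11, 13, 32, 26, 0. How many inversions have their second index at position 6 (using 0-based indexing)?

0 such elements

The element at index 6 is 32.
Elements before it: 1, 31, 4, 14, 11, 13
None of them are larger than 32.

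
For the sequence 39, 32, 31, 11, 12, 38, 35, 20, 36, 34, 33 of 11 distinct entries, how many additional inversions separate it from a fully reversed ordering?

27 inversions short

Maximum inversions for 11 distinct elements is C(11, 2) = 11·10/2 = 55.
Current inversions — for each element, count later smaller elements:
39: 10
32: 4
31: 3
11: 0
12: 0
38: 5
35: 3
20: 0
36: 2
34: 1
33: 0
Current total: 10 + 4 + 3 + 0 + 0 + 5 + 3 + 0 + 2 + 1 + 0 = 28
Shortfall: 55 − 28 = 27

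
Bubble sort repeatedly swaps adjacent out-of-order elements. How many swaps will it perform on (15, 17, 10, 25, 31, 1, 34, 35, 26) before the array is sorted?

10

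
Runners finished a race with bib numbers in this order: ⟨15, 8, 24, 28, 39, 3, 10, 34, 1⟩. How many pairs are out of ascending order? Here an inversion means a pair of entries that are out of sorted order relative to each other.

Sweep left to right; for each value list the smaller values that follow it:
15: 4
8: 2
24: 3
28: 3
39: 4
3: 1
10: 1
34: 1
1: 0
Sum: 4 + 2 + 3 + 3 + 4 + 1 + 1 + 1 + 0 = 19

There are 19 inversions.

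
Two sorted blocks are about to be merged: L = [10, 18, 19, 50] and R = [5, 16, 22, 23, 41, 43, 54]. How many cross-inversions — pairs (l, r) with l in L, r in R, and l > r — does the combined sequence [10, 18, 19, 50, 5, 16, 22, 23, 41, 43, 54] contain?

For each element r of the right run, count left-run elements greater than r:
r = 5: 10, 18, 19, 50 → 4
r = 16: 18, 19, 50 → 3
r = 22: 50 → 1
r = 23: 50 → 1
r = 41: 50 → 1
r = 43: 50 → 1
r = 54: none → 0
Cross-inversions: 4 + 3 + 1 + 1 + 1 + 1 + 0 = 11

Split inversions: 11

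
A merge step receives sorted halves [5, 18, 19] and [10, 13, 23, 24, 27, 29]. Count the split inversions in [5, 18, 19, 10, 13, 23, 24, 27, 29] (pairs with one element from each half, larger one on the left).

4

Count, for every r in R, how many entries of L exceed r:
r = 10: 18, 19 → 2
r = 13: 18, 19 → 2
r = 23: none → 0
r = 24: none → 0
r = 27: none → 0
r = 29: none → 0
Cross-inversions: 2 + 2 + 0 + 0 + 0 + 0 = 4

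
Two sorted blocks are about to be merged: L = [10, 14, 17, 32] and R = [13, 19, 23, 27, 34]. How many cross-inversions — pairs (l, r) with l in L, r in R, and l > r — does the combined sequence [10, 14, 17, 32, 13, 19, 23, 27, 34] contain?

6

Count, for every r in R, how many entries of L exceed r:
r = 13: 14, 17, 32 → 3
r = 19: 32 → 1
r = 23: 32 → 1
r = 27: 32 → 1
r = 34: none → 0
Cross-inversions: 3 + 1 + 1 + 1 + 0 = 6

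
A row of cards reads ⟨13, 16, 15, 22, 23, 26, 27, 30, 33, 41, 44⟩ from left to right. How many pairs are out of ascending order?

1

Count, for each position, how many later elements it exceeds:
13 → none → 0
16 → 15 → 1
15 → none → 0
22 → none → 0
23 → none → 0
26 → none → 0
27 → none → 0
30 → none → 0
33 → none → 0
41 → none → 0
44 → none → 0
Sum: 0 + 1 + 0 + 0 + 0 + 0 + 0 + 0 + 0 + 0 + 0 = 1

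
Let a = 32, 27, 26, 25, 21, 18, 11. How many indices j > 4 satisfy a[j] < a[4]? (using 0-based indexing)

The element at index 4 is 21.
Elements after it: 18, 11
Those smaller than 21: 18, 11

2 such elements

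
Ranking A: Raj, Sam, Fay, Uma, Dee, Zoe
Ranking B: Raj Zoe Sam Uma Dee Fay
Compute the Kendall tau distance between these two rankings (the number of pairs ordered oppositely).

There are 6 discordant pairs.

Assign each item its position (1..6) in the first ordering, then rewrite the second ordering as that position sequence:
positions: Raj→1, Sam→2, Fay→3, Uma→4, Dee→5, Zoe→6
second ordering as positions: [1, 6, 2, 4, 5, 3]
Discordant pairs = inversions in this position sequence.
1: 0
6: 2, 4, 5, 3 → 4
2: 0
4: 3 → 1
5: 3 → 1
3: 0
Total: 0 + 4 + 0 + 1 + 1 + 0 = 6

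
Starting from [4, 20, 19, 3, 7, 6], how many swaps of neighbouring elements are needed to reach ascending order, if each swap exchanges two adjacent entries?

Each adjacent swap fixes exactly one inversion, so the minimum swap count equals the number of inversions.
Count inversions — for each element, later elements that are smaller:
4: 3 → 1
20: 19, 3, 7, 6 → 4
19: 3, 7, 6 → 3
3: none → 0
7: 6 → 1
6: none → 0
Total inversions: 1 + 4 + 3 + 0 + 1 + 0 = 9

Swaps: 9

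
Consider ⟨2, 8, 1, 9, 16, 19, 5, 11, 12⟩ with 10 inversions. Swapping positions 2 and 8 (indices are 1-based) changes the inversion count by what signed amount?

Positions 2 and 8 hold 8 and 11; after swapping, the array is [2, 11, 1, 9, 16, 19, 5, 8, 12].
Sweep left to right; for each value list the smaller values that follow it:
2: 1
11: 4
1: 0
9: 2
16: 3
19: 3
5: 0
8: 0
12: 0
Sum: 1 + 4 + 0 + 2 + 3 + 3 + 0 + 0 + 0 = 13
Change: 13 − 10 = +3

+3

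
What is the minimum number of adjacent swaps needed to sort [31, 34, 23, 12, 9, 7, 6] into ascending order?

20 swaps

The minimum number of adjacent swaps to sort an array equals its inversion count, since every such swap removes exactly one inversion.
Count inversions — for each element, later elements that are smaller:
31: 23, 12, 9, 7, 6 → 5
34: 23, 12, 9, 7, 6 → 5
23: 12, 9, 7, 6 → 4
12: 9, 7, 6 → 3
9: 7, 6 → 2
7: 6 → 1
6: none → 0
Total inversions: 5 + 5 + 4 + 3 + 2 + 1 + 0 = 20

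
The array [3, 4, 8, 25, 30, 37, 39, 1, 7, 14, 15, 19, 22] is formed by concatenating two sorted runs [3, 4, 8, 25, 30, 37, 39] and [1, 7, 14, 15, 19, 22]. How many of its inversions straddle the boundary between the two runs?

28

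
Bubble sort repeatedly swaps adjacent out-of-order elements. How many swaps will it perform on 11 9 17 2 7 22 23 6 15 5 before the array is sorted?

24

Minimum adjacent swaps = number of inversions (each swap of adjacent out-of-order elements removes one inversion and no swap can remove more).
Count inversions — for each element, later elements that are smaller:
11: 9, 2, 7, 6, 5 → 5
9: 2, 7, 6, 5 → 4
17: 2, 7, 6, 15, 5 → 5
2: none → 0
7: 6, 5 → 2
22: 6, 15, 5 → 3
23: 6, 15, 5 → 3
6: 5 → 1
15: 5 → 1
5: none → 0
Total inversions: 5 + 4 + 5 + 0 + 2 + 3 + 3 + 1 + 1 + 0 = 24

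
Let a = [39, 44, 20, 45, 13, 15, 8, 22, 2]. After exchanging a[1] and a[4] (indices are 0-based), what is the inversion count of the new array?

Positions 1 and 4 hold 44 and 13; after swapping, the array is [39, 13, 20, 45, 44, 15, 8, 22, 2].
Element-by-element contributions:
39: 6
13: 2
20: 3
45: 5
44: 4
15: 2
8: 1
22: 1
2: 0
Sum: 6 + 2 + 3 + 5 + 4 + 2 + 1 + 1 + 0 = 24

There are 24 inversions.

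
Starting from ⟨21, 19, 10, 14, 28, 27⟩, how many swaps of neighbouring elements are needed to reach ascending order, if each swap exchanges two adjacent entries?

Each adjacent swap fixes exactly one inversion, so the minimum swap count equals the number of inversions.
Count inversions — for each element, later elements that are smaller:
21: 19, 10, 14 → 3
19: 10, 14 → 2
10: none → 0
14: none → 0
28: 27 → 1
27: none → 0
Total inversions: 3 + 2 + 0 + 0 + 1 + 0 = 6

6 adjacent swaps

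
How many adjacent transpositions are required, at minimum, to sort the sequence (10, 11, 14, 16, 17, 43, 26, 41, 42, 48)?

3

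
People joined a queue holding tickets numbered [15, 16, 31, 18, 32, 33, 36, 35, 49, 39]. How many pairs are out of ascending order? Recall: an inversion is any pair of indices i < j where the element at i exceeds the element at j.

3

Count, for each position, how many later elements it exceeds:
15 → none → 0
16 → none → 0
31 → 18 → 1
18 → none → 0
32 → none → 0
33 → none → 0
36 → 35 → 1
35 → none → 0
49 → 39 → 1
39 → none → 0
Sum: 0 + 0 + 1 + 0 + 0 + 0 + 1 + 0 + 1 + 0 = 3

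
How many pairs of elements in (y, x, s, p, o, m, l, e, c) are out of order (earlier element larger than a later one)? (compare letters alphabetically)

36 inversions

For each element, count later entries that are smaller:
y → x, s, p, o, m, l, e, c → 8
x → s, p, o, m, l, e, c → 7
s → p, o, m, l, e, c → 6
p → o, m, l, e, c → 5
o → m, l, e, c → 4
m → l, e, c → 3
l → e, c → 2
e → c → 1
c → none → 0
Sum: 8 + 7 + 6 + 5 + 4 + 3 + 2 + 1 + 0 = 36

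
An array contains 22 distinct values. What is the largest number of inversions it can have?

The maximum occurs when the array is in strictly decreasing order: every one of the C(22, 2) pairs is inverted.
C(22, 2) = 22·21/2 = 231

231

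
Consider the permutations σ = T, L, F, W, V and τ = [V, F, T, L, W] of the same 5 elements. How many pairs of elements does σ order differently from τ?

There are 6 discordant pairs.

Assign each item its position (1..5) in the first ordering, then rewrite the second ordering as that position sequence:
positions: T→1, L→2, F→3, W→4, V→5
second ordering as positions: [5, 3, 1, 2, 4]
Discordant pairs = inversions in this position sequence.
5: 3, 1, 2, 4 → 4
3: 1, 2 → 2
1: 0
2: 0
4: 0
Total: 4 + 2 + 0 + 0 + 0 = 6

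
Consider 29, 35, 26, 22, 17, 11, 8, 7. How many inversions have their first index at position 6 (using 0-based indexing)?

The element at index 6 is 8.
Elements after it: 7
Those smaller than 8: 7

1 such element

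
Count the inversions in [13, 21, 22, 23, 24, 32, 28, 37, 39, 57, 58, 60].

Count, for each position, how many later elements it exceeds:
13 → none → 0
21 → none → 0
22 → none → 0
23 → none → 0
24 → none → 0
32 → 28 → 1
28 → none → 0
37 → none → 0
39 → none → 0
57 → none → 0
58 → none → 0
60 → none → 0
Sum: 0 + 0 + 0 + 0 + 0 + 1 + 0 + 0 + 0 + 0 + 0 + 0 = 1

1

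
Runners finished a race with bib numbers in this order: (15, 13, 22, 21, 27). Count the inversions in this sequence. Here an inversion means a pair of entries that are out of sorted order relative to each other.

2 inversions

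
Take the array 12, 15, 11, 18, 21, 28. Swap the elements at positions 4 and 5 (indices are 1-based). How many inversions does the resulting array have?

Positions 4 and 5 hold 18 and 21; after swapping, the array is [12, 15, 11, 21, 18, 28].
Element-by-element contributions:
12 → 11 → 1
15 → 11 → 1
11 → none → 0
21 → 18 → 1
18 → none → 0
28 → none → 0
Sum: 1 + 1 + 0 + 1 + 0 + 0 = 3

3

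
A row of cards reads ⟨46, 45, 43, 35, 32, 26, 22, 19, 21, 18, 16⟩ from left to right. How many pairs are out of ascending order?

For each element, count later entries that are smaller:
46 → 45, 43, 35, 32, 26, 22, 19, 21, 18, 16 → 10
45 → 43, 35, 32, 26, 22, 19, 21, 18, 16 → 9
43 → 35, 32, 26, 22, 19, 21, 18, 16 → 8
35 → 32, 26, 22, 19, 21, 18, 16 → 7
32 → 26, 22, 19, 21, 18, 16 → 6
26 → 22, 19, 21, 18, 16 → 5
22 → 19, 21, 18, 16 → 4
19 → 18, 16 → 2
21 → 18, 16 → 2
18 → 16 → 1
16 → none → 0
Sum: 10 + 9 + 8 + 7 + 6 + 5 + 4 + 2 + 2 + 1 + 0 = 54

54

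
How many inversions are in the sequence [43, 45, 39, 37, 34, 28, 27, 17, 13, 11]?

Element-by-element contributions:
43 → 39, 37, 34, 28, 27, 17, 13, 11 → 8
45 → 39, 37, 34, 28, 27, 17, 13, 11 → 8
39 → 37, 34, 28, 27, 17, 13, 11 → 7
37 → 34, 28, 27, 17, 13, 11 → 6
34 → 28, 27, 17, 13, 11 → 5
28 → 27, 17, 13, 11 → 4
27 → 17, 13, 11 → 3
17 → 13, 11 → 2
13 → 11 → 1
11 → none → 0
Sum: 8 + 8 + 7 + 6 + 5 + 4 + 3 + 2 + 1 + 0 = 44

44 inversions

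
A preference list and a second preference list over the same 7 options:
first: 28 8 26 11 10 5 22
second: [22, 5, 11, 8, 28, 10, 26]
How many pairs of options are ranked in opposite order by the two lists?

Assign each item its position (1..7) in the first ordering, then rewrite the second ordering as that position sequence:
positions: 28→1, 8→2, 26→3, 11→4, 10→5, 5→6, 22→7
second ordering as positions: [7, 6, 4, 2, 1, 5, 3]
Discordant pairs = inversions in this position sequence.
7: 6, 4, 2, 1, 5, 3 → 6
6: 4, 2, 1, 5, 3 → 5
4: 2, 1, 3 → 3
2: 1 → 1
1: 0
5: 3 → 1
3: 0
Total: 6 + 5 + 3 + 1 + 0 + 1 + 0 = 16

16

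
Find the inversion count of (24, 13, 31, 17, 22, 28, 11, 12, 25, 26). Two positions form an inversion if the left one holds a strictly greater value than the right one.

22 inversions

Element-by-element contributions:
24 → 13, 17, 22, 11, 12 → 5
13 → 11, 12 → 2
31 → 17, 22, 28, 11, 12, 25, 26 → 7
17 → 11, 12 → 2
22 → 11, 12 → 2
28 → 11, 12, 25, 26 → 4
11 → none → 0
12 → none → 0
25 → none → 0
26 → none → 0
Sum: 5 + 2 + 7 + 2 + 2 + 4 + 0 + 0 + 0 + 0 = 22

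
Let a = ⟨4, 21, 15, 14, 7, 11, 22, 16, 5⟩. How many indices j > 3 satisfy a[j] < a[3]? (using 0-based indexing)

The element at index 3 is 14.
Elements after it: 7, 11, 22, 16, 5
Those smaller than 14: 7, 11, 5

3 such elements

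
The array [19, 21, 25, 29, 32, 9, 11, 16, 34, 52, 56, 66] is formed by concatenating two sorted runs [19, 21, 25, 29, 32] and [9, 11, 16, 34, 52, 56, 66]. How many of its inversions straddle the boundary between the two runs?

Take each right-half value and tally the left-half values above it:
r = 9: 19, 21, 25, 29, 32 → 5
r = 11: 19, 21, 25, 29, 32 → 5
r = 16: 19, 21, 25, 29, 32 → 5
r = 34: none → 0
r = 52: none → 0
r = 56: none → 0
r = 66: none → 0
Cross-inversions: 5 + 5 + 5 + 0 + 0 + 0 + 0 = 15

15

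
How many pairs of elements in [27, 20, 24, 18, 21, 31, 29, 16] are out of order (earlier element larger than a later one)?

15 out-of-order pairs

Sweep left to right; for each value list the smaller values that follow it:
27 → 20, 24, 18, 21, 16 → 5
20 → 18, 16 → 2
24 → 18, 21, 16 → 3
18 → 16 → 1
21 → 16 → 1
31 → 29, 16 → 2
29 → 16 → 1
16 → none → 0
Sum: 5 + 2 + 3 + 1 + 1 + 2 + 1 + 0 = 15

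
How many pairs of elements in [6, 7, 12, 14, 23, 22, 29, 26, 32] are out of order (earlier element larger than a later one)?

Sweep left to right; for each value list the smaller values that follow it:
6 → none → 0
7 → none → 0
12 → none → 0
14 → none → 0
23 → 22 → 1
22 → none → 0
29 → 26 → 1
26 → none → 0
32 → none → 0
Sum: 0 + 0 + 0 + 0 + 1 + 0 + 1 + 0 + 0 = 2

2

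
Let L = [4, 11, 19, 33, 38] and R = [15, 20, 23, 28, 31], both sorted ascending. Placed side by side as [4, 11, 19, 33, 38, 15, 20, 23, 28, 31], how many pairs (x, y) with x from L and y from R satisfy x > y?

11 cross-inversions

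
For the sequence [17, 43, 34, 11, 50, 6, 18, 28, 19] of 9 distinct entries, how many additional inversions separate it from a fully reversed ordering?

Maximum inversions for 9 distinct elements is C(9, 2) = 9·8/2 = 36.
Current inversions — for each element, count later smaller elements:
17: 2
43: 6
34: 5
11: 1
50: 4
6: 0
18: 0
28: 1
19: 0
Current total: 2 + 6 + 5 + 1 + 4 + 0 + 0 + 1 + 0 = 19
Shortfall: 36 − 19 = 17

17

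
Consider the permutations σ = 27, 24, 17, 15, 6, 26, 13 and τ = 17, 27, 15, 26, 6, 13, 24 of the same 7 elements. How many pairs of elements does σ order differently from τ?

7 discordant pairs

Assign each item its position (1..7) in the first ordering, then rewrite the second ordering as that position sequence:
positions: 27→1, 24→2, 17→3, 15→4, 6→5, 26→6, 13→7
second ordering as positions: [3, 1, 4, 6, 5, 7, 2]
Discordant pairs = inversions in this position sequence.
3: 1, 2 → 2
1: 0
4: 2 → 1
6: 5, 2 → 2
5: 2 → 1
7: 2 → 1
2: 0
Total: 2 + 0 + 1 + 2 + 1 + 1 + 0 = 7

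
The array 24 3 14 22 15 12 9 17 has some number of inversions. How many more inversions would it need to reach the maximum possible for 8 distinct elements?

Maximum inversions for 8 distinct elements is C(8, 2) = 8·7/2 = 28.
Current inversions — for each element, count later smaller elements:
24: 7
3: 0
14: 2
22: 4
15: 2
12: 1
9: 0
17: 0
Current total: 7 + 0 + 2 + 4 + 2 + 1 + 0 + 0 = 16
Shortfall: 28 − 16 = 12

12 inversions short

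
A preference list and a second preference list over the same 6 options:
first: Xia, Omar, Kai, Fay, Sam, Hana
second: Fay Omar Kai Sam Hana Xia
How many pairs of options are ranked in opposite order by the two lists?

Assign each item its position (1..6) in the first ordering, then rewrite the second ordering as that position sequence:
positions: Xia→1, Omar→2, Kai→3, Fay→4, Sam→5, Hana→6
second ordering as positions: [4, 2, 3, 5, 6, 1]
Discordant pairs = inversions in this position sequence.
4: 2, 3, 1 → 3
2: 1 → 1
3: 1 → 1
5: 1 → 1
6: 1 → 1
1: 0
Total: 3 + 1 + 1 + 1 + 1 + 0 = 7

There are 7 pairs.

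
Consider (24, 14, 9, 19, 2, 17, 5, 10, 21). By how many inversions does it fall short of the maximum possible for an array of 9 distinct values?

Maximum inversions for 9 distinct elements is C(9, 2) = 9·8/2 = 36.
Current inversions — for each element, count later smaller elements:
24: 8
14: 4
9: 2
19: 4
2: 0
17: 2
5: 0
10: 0
21: 0
Current total: 8 + 4 + 2 + 4 + 0 + 2 + 0 + 0 + 0 = 20
Shortfall: 36 − 20 = 16

16 inversions short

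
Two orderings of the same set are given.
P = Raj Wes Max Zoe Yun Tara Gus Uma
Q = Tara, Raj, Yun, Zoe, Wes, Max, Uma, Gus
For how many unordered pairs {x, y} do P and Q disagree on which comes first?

11

Assign each item its position (1..8) in the first ordering, then rewrite the second ordering as that position sequence:
positions: Raj→1, Wes→2, Max→3, Zoe→4, Yun→5, Tara→6, Gus→7, Uma→8
second ordering as positions: [6, 1, 5, 4, 2, 3, 8, 7]
Discordant pairs = inversions in this position sequence.
6: 1, 5, 4, 2, 3 → 5
1: 0
5: 4, 2, 3 → 3
4: 2, 3 → 2
2: 0
3: 0
8: 7 → 1
7: 0
Total: 5 + 0 + 3 + 2 + 0 + 0 + 1 + 0 = 11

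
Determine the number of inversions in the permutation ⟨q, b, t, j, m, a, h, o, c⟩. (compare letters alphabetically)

22

Sweep left to right; for each value list the smaller values that follow it:
q → b, j, m, a, h, o, c → 7
b → a → 1
t → j, m, a, h, o, c → 6
j → a, h, c → 3
m → a, h, c → 3
a → none → 0
h → c → 1
o → c → 1
c → none → 0
Sum: 7 + 1 + 6 + 3 + 3 + 0 + 1 + 1 + 0 = 22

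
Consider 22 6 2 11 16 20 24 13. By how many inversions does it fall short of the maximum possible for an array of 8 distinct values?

Maximum inversions for 8 distinct elements is C(8, 2) = 8·7/2 = 28.
Current inversions — for each element, count later smaller elements:
22: 6
6: 1
2: 0
11: 0
16: 1
20: 1
24: 1
13: 0
Current total: 6 + 1 + 0 + 0 + 1 + 1 + 1 + 0 = 10
Shortfall: 28 − 10 = 18

18 inversions short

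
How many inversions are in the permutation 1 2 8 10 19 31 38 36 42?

For each element, count later entries that are smaller:
1: 0
2: 0
8: 0
10: 0
19: 0
31: 0
38: 1
36: 0
42: 0
Sum: 0 + 0 + 0 + 0 + 0 + 0 + 1 + 0 + 0 = 1

Inversions: 1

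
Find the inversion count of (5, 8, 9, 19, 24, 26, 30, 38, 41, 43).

Sweep left to right; for each value list the smaller values that follow it:
5: 0
8: 0
9: 0
19: 0
24: 0
26: 0
30: 0
38: 0
41: 0
43: 0
Sum: 0 + 0 + 0 + 0 + 0 + 0 + 0 + 0 + 0 + 0 = 0

0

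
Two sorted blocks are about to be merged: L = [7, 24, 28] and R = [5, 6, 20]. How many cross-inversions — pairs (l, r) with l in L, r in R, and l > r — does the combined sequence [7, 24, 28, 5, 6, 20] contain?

For each element r of the right run, count left-run elements greater than r:
r = 5: 7, 24, 28 → 3
r = 6: 7, 24, 28 → 3
r = 20: 24, 28 → 2
Cross-inversions: 3 + 3 + 2 = 8

8 cross-inversions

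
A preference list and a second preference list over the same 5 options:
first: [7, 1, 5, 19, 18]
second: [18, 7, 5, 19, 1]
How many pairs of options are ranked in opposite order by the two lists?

6 pairs

Assign each item its position (1..5) in the first ordering, then rewrite the second ordering as that position sequence:
positions: 7→1, 1→2, 5→3, 19→4, 18→5
second ordering as positions: [5, 1, 3, 4, 2]
Discordant pairs = inversions in this position sequence.
5: 1, 3, 4, 2 → 4
1: 0
3: 2 → 1
4: 2 → 1
2: 0
Total: 4 + 0 + 1 + 1 + 0 = 6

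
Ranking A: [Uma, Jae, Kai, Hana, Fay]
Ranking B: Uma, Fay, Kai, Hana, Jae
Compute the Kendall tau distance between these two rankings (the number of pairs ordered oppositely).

Discordant pairs: 5

Assign each item its position (1..5) in the first ordering, then rewrite the second ordering as that position sequence:
positions: Uma→1, Jae→2, Kai→3, Hana→4, Fay→5
second ordering as positions: [1, 5, 3, 4, 2]
Discordant pairs = inversions in this position sequence.
1: 0
5: 3, 4, 2 → 3
3: 2 → 1
4: 2 → 1
2: 0
Total: 0 + 3 + 1 + 1 + 0 = 5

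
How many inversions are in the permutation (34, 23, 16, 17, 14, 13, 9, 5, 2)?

There are 35 out-of-order pairs.

Sweep left to right; for each value list the smaller values that follow it:
34: 8
23: 7
16: 5
17: 5
14: 4
13: 3
9: 2
5: 1
2: 0
Sum: 8 + 7 + 5 + 5 + 4 + 3 + 2 + 1 + 0 = 35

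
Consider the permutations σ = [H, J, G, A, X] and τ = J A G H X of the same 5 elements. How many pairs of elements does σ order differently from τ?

4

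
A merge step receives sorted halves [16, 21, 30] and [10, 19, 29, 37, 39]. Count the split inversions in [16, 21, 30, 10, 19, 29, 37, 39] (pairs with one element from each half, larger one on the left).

Count, for every r in R, how many entries of L exceed r:
r = 10: 16, 21, 30 → 3
r = 19: 21, 30 → 2
r = 29: 30 → 1
r = 37: none → 0
r = 39: none → 0
Cross-inversions: 3 + 2 + 1 + 0 + 0 = 6

6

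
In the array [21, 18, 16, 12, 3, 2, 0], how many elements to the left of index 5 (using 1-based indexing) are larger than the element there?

The element at index 5 is 3.
Elements before it: 21, 18, 16, 12
Those larger than 3: 21, 18, 16, 12

4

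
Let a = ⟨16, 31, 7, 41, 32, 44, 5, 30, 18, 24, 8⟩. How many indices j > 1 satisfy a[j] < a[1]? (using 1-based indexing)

The element at index 1 is 16.
Elements after it: 31, 7, 41, 32, 44, 5, 30, 18, 24, 8
Those smaller than 16: 7, 5, 8

3 such elements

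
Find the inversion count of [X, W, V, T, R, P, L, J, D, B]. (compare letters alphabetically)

45 inversions

Count, for each position, how many later elements it exceeds:
X: 9
W: 8
V: 7
T: 6
R: 5
P: 4
L: 3
J: 2
D: 1
B: 0
Sum: 9 + 8 + 7 + 6 + 5 + 4 + 3 + 2 + 1 + 0 = 45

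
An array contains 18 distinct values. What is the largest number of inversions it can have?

The maximum occurs when the array is in strictly decreasing order: every one of the C(18, 2) pairs is inverted.
C(18, 2) = 18·17/2 = 153

153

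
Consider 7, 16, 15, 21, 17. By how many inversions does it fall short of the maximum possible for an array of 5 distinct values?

Maximum inversions for 5 distinct elements is C(5, 2) = 5·4/2 = 10.
Current inversions — for each element, count later smaller elements:
7: 0
16: 1
15: 0
21: 1
17: 0
Current total: 0 + 1 + 0 + 1 + 0 = 2
Shortfall: 10 − 2 = 8

8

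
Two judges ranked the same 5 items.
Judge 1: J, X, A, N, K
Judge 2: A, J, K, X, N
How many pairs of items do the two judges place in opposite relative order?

Assign each item its position (1..5) in the first ordering, then rewrite the second ordering as that position sequence:
positions: J→1, X→2, A→3, N→4, K→5
second ordering as positions: [3, 1, 5, 2, 4]
Discordant pairs = inversions in this position sequence.
3: 1, 2 → 2
1: 0
5: 2, 4 → 2
2: 0
4: 0
Total: 2 + 0 + 2 + 0 + 0 = 4

Discordant pairs: 4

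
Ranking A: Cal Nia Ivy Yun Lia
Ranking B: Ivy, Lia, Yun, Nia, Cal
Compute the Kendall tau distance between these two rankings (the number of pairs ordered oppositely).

Assign each item its position (1..5) in the first ordering, then rewrite the second ordering as that position sequence:
positions: Cal→1, Nia→2, Ivy→3, Yun→4, Lia→5
second ordering as positions: [3, 5, 4, 2, 1]
Discordant pairs = inversions in this position sequence.
3: 2, 1 → 2
5: 4, 2, 1 → 3
4: 2, 1 → 2
2: 1 → 1
1: 0
Total: 2 + 3 + 2 + 1 + 0 = 8

8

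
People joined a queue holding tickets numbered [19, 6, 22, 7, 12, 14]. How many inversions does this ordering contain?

7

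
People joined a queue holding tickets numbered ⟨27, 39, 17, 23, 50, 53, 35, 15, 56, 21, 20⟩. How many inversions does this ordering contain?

29

Element-by-element contributions:
27 → 17, 23, 15, 21, 20 → 5
39 → 17, 23, 35, 15, 21, 20 → 6
17 → 15 → 1
23 → 15, 21, 20 → 3
50 → 35, 15, 21, 20 → 4
53 → 35, 15, 21, 20 → 4
35 → 15, 21, 20 → 3
15 → none → 0
56 → 21, 20 → 2
21 → 20 → 1
20 → none → 0
Sum: 5 + 6 + 1 + 3 + 4 + 4 + 3 + 0 + 2 + 1 + 0 = 29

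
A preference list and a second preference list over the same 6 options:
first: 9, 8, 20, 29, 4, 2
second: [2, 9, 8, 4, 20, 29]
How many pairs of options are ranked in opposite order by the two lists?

Assign each item its position (1..6) in the first ordering, then rewrite the second ordering as that position sequence:
positions: 9→1, 8→2, 20→3, 29→4, 4→5, 2→6
second ordering as positions: [6, 1, 2, 5, 3, 4]
Discordant pairs = inversions in this position sequence.
6: 1, 2, 5, 3, 4 → 5
1: 0
2: 0
5: 3, 4 → 2
3: 0
4: 0
Total: 5 + 0 + 0 + 2 + 0 + 0 = 7

Pairs: 7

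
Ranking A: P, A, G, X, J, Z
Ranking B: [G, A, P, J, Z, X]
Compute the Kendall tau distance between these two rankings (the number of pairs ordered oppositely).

5

Assign each item its position (1..6) in the first ordering, then rewrite the second ordering as that position sequence:
positions: P→1, A→2, G→3, X→4, J→5, Z→6
second ordering as positions: [3, 2, 1, 5, 6, 4]
Discordant pairs = inversions in this position sequence.
3: 2, 1 → 2
2: 1 → 1
1: 0
5: 4 → 1
6: 4 → 1
4: 0
Total: 2 + 1 + 0 + 1 + 1 + 0 = 5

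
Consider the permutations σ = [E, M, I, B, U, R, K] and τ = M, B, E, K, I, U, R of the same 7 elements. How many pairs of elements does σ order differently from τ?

Assign each item its position (1..7) in the first ordering, then rewrite the second ordering as that position sequence:
positions: E→1, M→2, I→3, B→4, U→5, R→6, K→7
second ordering as positions: [2, 4, 1, 7, 3, 5, 6]
Discordant pairs = inversions in this position sequence.
2: 1 → 1
4: 1, 3 → 2
1: 0
7: 3, 5, 6 → 3
3: 0
5: 0
6: 0
Total: 1 + 2 + 0 + 3 + 0 + 0 + 0 = 6

Discordant pairs: 6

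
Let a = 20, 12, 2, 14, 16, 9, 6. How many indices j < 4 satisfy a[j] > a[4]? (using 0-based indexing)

1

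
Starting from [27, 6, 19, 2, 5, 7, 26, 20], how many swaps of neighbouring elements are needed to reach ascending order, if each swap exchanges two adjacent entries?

Each adjacent swap fixes exactly one inversion, so the minimum swap count equals the number of inversions.
Count inversions — for each element, later elements that are smaller:
27: 6, 19, 2, 5, 7, 26, 20 → 7
6: 2, 5 → 2
19: 2, 5, 7 → 3
2: none → 0
5: none → 0
7: none → 0
26: 20 → 1
20: none → 0
Total inversions: 7 + 2 + 3 + 0 + 0 + 0 + 1 + 0 = 13

Swaps: 13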